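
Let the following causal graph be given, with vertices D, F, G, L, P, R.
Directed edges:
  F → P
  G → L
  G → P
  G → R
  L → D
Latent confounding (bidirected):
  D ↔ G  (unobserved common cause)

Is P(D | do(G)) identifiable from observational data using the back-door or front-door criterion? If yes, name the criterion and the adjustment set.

P(D|do(G)): frontdoor, adjust for {L}.

desc(G)\{G}={D,L,P,R}; candidates ⊆ {F}.
G↔D: latent back-door arc(s) into G.
size 0: {}; under {} G still reaches {D} ∋ D.
size 1: {F}; under {F} G still reaches {D} ∋ D.
G↔D cannot be blocked by any observed set — no back-door set.
{L}: (i) intercepts every directed G→D path; (ii) no back-door G→{L}; (iii) {G} blocks every back-door {L}→D. Front-door holds.
P(D|do(G)) = Σ_{L} P(L|G) Σ_{G'} P(D|L,G')P(G').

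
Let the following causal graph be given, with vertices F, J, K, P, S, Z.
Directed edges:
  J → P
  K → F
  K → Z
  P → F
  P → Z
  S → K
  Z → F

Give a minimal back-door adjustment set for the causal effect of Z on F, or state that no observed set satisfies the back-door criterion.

desc(Z)\{Z}={F}; candidates ⊆ {J,K,P,S}.
size 0: {}; under {} Z still reaches {F,J,K,P,S} ∋ F.
size 1: {J}, {K}, {P} …(+1); under {J} Z still reaches {F,K,P,S} ∋ F.
{K,P}: Z⊥F given {K,P} in G with Z→· removed — back-door holds.

Z→F: minimal back-door set {K, P}.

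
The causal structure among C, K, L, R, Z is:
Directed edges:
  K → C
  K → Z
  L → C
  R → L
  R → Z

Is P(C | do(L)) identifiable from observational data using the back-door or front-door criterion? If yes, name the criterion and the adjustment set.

P(C|do(L)): backdoor, adjust for ∅.

desc(L)\{L}={C}; candidates ⊆ {K,R,Z}.
∅: L⊥C given ∅ in G with L→· removed — back-door holds.
P(C|do(L)) = P(C|L) — no adjustment needed.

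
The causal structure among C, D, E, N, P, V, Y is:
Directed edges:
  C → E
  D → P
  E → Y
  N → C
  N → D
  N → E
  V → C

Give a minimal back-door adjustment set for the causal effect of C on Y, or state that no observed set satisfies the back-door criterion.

desc(C)\{C}={E,Y}; candidates ⊆ {D,N,P,V}.
size 0: {}; under {} C still reaches {D,E,N,P,V,Y} ∋ Y.
{N}: C⊥Y given {N} in G with C→· removed — back-door holds.

C→Y: minimal back-door set {N}.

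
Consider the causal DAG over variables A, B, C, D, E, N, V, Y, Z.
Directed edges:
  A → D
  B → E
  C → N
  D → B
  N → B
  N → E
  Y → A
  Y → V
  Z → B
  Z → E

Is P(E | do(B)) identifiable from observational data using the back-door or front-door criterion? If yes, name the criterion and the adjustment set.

desc(B)\{B}={E}; candidates ⊆ {A,C,D,N,V,Y,Z}.
size 0: {}; under {} B still reaches {A,C,D,E,N,V,Y,Z} ∋ E.
size 1: {A}, {C}, {D} …(+4); under {A} B still reaches {C,D,E,N,Z} ∋ E.
{N,Z}: B⊥E given {N,Z} in G with B→· removed — back-door holds.
P(E|do(B)) = Σ_{N,Z} P(E|B,N,Z)·P(N,Z).

P(E|do(B)): backdoor, adjust for {N, Z}.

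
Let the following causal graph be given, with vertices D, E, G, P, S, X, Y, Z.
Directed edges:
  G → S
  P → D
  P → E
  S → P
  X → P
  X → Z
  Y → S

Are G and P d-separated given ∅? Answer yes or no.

Bayes-Ball from G | ∅ reaches {D,E,P,S}.
P ∈ reach(G|∅) ⇒ G ⊥̸ P | ∅.

No — G and P are d-connected given ∅.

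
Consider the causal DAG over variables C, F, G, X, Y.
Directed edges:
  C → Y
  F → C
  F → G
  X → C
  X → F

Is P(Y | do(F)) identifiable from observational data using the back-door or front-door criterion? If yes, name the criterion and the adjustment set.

desc(F)\{F}={C,G,Y}; candidates ⊆ {X}.
size 0: {}; under {} F still reaches {C,X,Y} ∋ Y.
{X}: F⊥Y given {X} in G with F→· removed — back-door holds.
P(Y|do(F)) = Σ_{X} P(Y|F,X)·P(X).

P(Y|do(F)): backdoor, adjust for {X}.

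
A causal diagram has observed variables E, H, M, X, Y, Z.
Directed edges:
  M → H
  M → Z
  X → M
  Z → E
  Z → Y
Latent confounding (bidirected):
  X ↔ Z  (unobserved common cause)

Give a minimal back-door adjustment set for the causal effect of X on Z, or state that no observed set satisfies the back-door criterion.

desc(X)\{X}={E,H,M,Y,Z}; candidates ⊆ {—}.
X↔Z: latent back-door arc(s) into X.
size 0: {}; under {} X still reaches {E,Y,Z} ∋ Z.
X↔Z cannot be blocked by any observed set — no back-door set.

X→Z: no observed back-door set.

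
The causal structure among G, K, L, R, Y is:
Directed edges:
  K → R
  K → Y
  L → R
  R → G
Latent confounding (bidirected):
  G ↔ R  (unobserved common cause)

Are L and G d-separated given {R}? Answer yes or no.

No — L and G are d-connected given {R}.

Bayes-Ball from L | {R} reaches {G,K,Y}.
G ∈ reach(L|{R}) ⇒ L ⊥̸ G | {R}.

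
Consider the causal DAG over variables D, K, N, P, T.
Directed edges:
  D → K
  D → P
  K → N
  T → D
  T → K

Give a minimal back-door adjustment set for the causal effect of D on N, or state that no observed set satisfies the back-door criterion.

desc(D)\{D}={K,N,P}; candidates ⊆ {T}.
size 0: {}; under {} D still reaches {K,N,T} ∋ N.
{T}: D⊥N given {T} in G with D→· removed — back-door holds.

D→N: minimal back-door set {T}.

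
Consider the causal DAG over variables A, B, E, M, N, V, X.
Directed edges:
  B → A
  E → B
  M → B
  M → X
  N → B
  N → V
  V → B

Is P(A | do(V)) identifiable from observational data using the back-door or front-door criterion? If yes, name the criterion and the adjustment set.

desc(V)\{V}={A,B}; candidates ⊆ {E,M,N,X}.
size 0: {}; under {} V still reaches {A,B,N} ∋ A.
{N}: V⊥A given {N} in G with V→· removed — back-door holds.
P(A|do(V)) = Σ_{N} P(A|V,N)·P(N).

P(A|do(V)): backdoor, adjust for {N}.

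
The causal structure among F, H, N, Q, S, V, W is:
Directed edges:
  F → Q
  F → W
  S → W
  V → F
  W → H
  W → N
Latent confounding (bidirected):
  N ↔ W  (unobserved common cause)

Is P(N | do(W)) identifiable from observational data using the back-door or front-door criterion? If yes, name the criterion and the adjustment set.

P(N|do(W)): not identifiable (no BD/FD set).

desc(W)\{W}={H,N}; candidates ⊆ {F,Q,S,V}.
W↔N: latent back-door arc(s) into W.
size 0: {}; under {} W still reaches {F,N,Q,S,V} ∋ N.
size 1: {F}, {Q}, {S} …(+1); under {F} W still reaches {N,S} ∋ N.
size 2: {F,Q}, {F,S}, {F,V} …(+3); under {F,Q} W still reaches {N,S} ∋ N.
W↔N cannot be blocked by any observed set — no back-door set.
No mediator lies on a directed W→…→N path.
Neither criterion identifies P(N|do(W)) in this graph.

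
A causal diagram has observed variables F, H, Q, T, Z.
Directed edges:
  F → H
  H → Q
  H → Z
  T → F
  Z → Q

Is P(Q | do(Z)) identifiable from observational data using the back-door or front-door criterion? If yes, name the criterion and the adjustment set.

desc(Z)\{Z}={Q}; candidates ⊆ {F,H,T}.
size 0: {}; under {} Z still reaches {F,H,Q,T} ∋ Q.
{H}: Z⊥Q given {H} in G with Z→· removed — back-door holds.
P(Q|do(Z)) = Σ_{H} P(Q|Z,H)·P(H).

P(Q|do(Z)): backdoor, adjust for {H}.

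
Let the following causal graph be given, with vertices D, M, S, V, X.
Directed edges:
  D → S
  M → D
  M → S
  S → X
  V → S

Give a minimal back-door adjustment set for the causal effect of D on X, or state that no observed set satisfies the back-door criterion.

desc(D)\{D}={S,X}; candidates ⊆ {M,V}.
size 0: {}; under {} D still reaches {M,S,X} ∋ X.
{M}: D⊥X given {M} in G with D→· removed — back-door holds.

D→X: minimal back-door set {M}.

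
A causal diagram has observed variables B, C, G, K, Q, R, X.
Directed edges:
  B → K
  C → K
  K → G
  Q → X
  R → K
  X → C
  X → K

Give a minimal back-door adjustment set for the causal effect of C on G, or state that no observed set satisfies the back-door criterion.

desc(C)\{C}={G,K}; candidates ⊆ {B,Q,R,X}.
size 0: {}; under {} C still reaches {G,K,Q,X} ∋ G.
{X}: C⊥G given {X} in G with C→· removed — back-door holds.

C→G: minimal back-door set {X}.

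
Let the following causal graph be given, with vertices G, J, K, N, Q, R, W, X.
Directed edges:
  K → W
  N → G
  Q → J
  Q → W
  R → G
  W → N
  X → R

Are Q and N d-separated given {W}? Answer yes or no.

Bayes-Ball from Q | {W} reaches {J,K}.
N ∉ reach(Q|{W}) ⇒ Q ⊥ N | {W}.

Yes — Q ⊥ N | {W}.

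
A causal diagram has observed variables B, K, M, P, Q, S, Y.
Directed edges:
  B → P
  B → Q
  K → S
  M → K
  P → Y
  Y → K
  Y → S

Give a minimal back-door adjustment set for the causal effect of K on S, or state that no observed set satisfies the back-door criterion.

desc(K)\{K}={S}; candidates ⊆ {B,M,P,Q,Y}.
size 0: {}; under {} K still reaches {B,M,P,Q,S,Y} ∋ S.
{Y}: K⊥S given {Y} in G with K→· removed — back-door holds.

K→S: minimal back-door set {Y}.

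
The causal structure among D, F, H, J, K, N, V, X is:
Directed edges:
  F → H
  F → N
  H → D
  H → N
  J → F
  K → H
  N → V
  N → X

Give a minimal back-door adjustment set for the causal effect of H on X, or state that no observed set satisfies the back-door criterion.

H→X: minimal back-door set {F}.

desc(H)\{H}={D,N,V,X}; candidates ⊆ {F,J,K}.
size 0: {}; under {} H still reaches {F,J,K,N,V,X} ∋ X.
{F}: H⊥X given {F} in G with H→· removed — back-door holds.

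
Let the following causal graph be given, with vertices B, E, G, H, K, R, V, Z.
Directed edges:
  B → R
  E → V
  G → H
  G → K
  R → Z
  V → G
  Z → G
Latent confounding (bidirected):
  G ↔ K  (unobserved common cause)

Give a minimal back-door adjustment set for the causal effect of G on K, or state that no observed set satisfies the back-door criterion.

G→K: no observed back-door set.

desc(G)\{G}={H,K}; candidates ⊆ {B,E,R,V,Z}.
G↔K: latent back-door arc(s) into G.
size 0: {}; under {} G still reaches {B,E,K,R,V,Z} ∋ K.
size 1: {B}, {E}, {R} …(+2); under {B} G still reaches {E,K,R,V,Z} ∋ K.
size 2: {B,E}, {B,R}, {B,V} …(+7); under {B,E} G still reaches {K,R,V,Z} ∋ K.
G↔K cannot be blocked by any observed set — no back-door set.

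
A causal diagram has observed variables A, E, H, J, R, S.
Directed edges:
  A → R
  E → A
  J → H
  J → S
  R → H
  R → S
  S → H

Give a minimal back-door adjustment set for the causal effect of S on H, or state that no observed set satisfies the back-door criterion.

desc(S)\{S}={H}; candidates ⊆ {A,E,J,R}.
size 0: {}; under {} S still reaches {A,E,H,J,R} ∋ H.
size 1: {A}, {E}, {J} …(+1); under {A} S still reaches {H,J,R} ∋ H.
{J,R}: S⊥H given {J,R} in G with S→· removed — back-door holds.

S→H: minimal back-door set {J, R}.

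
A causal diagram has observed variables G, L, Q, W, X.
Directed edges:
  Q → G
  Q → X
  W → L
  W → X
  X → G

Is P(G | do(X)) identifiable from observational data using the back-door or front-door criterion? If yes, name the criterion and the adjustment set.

P(G|do(X)): backdoor, adjust for {Q}.

desc(X)\{X}={G}; candidates ⊆ {L,Q,W}.
size 0: {}; under {} X still reaches {G,L,Q,W} ∋ G.
{Q}: X⊥G given {Q} in G with X→· removed — back-door holds.
P(G|do(X)) = Σ_{Q} P(G|X,Q)·P(Q).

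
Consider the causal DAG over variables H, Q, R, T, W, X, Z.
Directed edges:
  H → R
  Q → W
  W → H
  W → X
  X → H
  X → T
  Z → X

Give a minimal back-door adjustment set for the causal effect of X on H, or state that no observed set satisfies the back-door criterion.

desc(X)\{X}={H,R,T}; candidates ⊆ {Q,W,Z}.
size 0: {}; under {} X still reaches {H,Q,R,W,Z} ∋ H.
{W}: X⊥H given {W} in G with X→· removed — back-door holds.

X→H: minimal back-door set {W}.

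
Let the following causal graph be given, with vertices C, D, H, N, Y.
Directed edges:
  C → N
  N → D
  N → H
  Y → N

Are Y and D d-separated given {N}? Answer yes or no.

Yes — Y ⊥ D | {N}.

Bayes-Ball from Y | {N} reaches {C}.
D ∉ reach(Y|{N}) ⇒ Y ⊥ D | {N}.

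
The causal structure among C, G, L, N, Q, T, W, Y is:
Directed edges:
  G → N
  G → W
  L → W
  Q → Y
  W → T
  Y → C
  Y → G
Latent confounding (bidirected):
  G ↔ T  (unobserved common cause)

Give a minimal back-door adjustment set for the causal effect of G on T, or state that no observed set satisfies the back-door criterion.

desc(G)\{G}={N,T,W}; candidates ⊆ {C,L,Q,Y}.
G↔T: latent back-door arc(s) into G.
size 0: {}; under {} G still reaches {C,Q,T,Y} ∋ T.
size 1: {C}, {L}, {Q} …(+1); under {C} G still reaches {Q,T,Y} ∋ T.
size 2: {C,L}, {C,Q}, {C,Y} …(+3); under {C,L} G still reaches {Q,T,Y} ∋ T.
G↔T cannot be blocked by any observed set — no back-door set.

G→T: no observed back-door set.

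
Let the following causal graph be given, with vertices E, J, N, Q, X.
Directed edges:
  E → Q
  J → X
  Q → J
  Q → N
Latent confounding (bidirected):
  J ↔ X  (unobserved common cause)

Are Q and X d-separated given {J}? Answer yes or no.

Bayes-Ball from Q | {J} reaches {E,N,X}.
X ∈ reach(Q|{J}) ⇒ Q ⊥̸ X | {J}.

No — Q and X are d-connected given {J}.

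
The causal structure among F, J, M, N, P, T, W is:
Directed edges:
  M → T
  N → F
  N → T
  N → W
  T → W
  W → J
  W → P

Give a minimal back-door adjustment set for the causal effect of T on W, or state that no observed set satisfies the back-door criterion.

T→W: minimal back-door set {N}.

desc(T)\{T}={J,P,W}; candidates ⊆ {F,M,N}.
size 0: {}; under {} T still reaches {F,J,M,N,P,W} ∋ W.
{N}: T⊥W given {N} in G with T→· removed — back-door holds.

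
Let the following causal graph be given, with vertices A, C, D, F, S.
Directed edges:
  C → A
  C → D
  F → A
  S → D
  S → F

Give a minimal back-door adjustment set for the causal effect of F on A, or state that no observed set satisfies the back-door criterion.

desc(F)\{F}={A}; candidates ⊆ {C,D,S}.
∅: F⊥A given ∅ in G with F→· removed — back-door holds.

F→A: minimal back-door set ∅.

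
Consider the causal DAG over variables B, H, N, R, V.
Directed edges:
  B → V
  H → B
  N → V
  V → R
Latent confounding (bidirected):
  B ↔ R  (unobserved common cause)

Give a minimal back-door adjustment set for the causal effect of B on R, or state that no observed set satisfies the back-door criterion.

desc(B)\{B}={R,V}; candidates ⊆ {H,N}.
B↔R: latent back-door arc(s) into B.
size 0: {}; under {} B still reaches {H,R} ∋ R.
size 1: {H}, {N}; under {H} B still reaches {R} ∋ R.
size 2: {H,N}; under {H,N} B still reaches {R} ∋ R.
B↔R cannot be blocked by any observed set — no back-door set.

B→R: no observed back-door set.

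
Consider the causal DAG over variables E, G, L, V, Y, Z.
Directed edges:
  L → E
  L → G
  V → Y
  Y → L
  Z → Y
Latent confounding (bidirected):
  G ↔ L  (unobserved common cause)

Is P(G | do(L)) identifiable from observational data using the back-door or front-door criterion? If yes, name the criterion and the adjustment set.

desc(L)\{L}={E,G}; candidates ⊆ {V,Y,Z}.
L↔G: latent back-door arc(s) into L.
size 0: {}; under {} L still reaches {G,V,Y,Z} ∋ G.
size 1: {V}, {Y}, {Z}; under {V} L still reaches {G,Y,Z} ∋ G.
size 2: {V,Y}, {V,Z}, {Y,Z}; under {V,Y} L still reaches {G} ∋ G.
L↔G cannot be blocked by any observed set — no back-door set.
No mediator lies on a directed L→…→G path.
Neither criterion identifies P(G|do(L)) in this graph.

P(G|do(L)): not identifiable (no BD/FD set).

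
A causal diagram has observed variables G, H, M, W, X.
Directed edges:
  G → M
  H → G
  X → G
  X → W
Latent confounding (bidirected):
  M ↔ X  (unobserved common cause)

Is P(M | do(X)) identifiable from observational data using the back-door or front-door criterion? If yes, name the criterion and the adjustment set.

P(M|do(X)): frontdoor, adjust for {G}.

desc(X)\{X}={G,M,W}; candidates ⊆ {H}.
X↔M: latent back-door arc(s) into X.
size 0: {}; under {} X still reaches {M} ∋ M.
size 1: {H}; under {H} X still reaches {M} ∋ M.
X↔M cannot be blocked by any observed set — no back-door set.
{G}: (i) intercepts every directed X→M path; (ii) no back-door X→{G}; (iii) {X} blocks every back-door {G}→M. Front-door holds.
P(M|do(X)) = Σ_{G} P(G|X) Σ_{X'} P(M|G,X')P(X').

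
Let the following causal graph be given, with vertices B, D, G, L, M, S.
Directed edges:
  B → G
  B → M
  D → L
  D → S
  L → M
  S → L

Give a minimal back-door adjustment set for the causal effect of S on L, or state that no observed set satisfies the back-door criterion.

desc(S)\{S}={L,M}; candidates ⊆ {B,D,G}.
size 0: {}; under {} S still reaches {D,L,M} ∋ L.
{D}: S⊥L given {D} in G with S→· removed — back-door holds.

S→L: minimal back-door set {D}.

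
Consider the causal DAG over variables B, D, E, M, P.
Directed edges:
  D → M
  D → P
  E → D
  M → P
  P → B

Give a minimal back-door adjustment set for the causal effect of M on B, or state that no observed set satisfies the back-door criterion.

desc(M)\{M}={B,P}; candidates ⊆ {D,E}.
size 0: {}; under {} M still reaches {B,D,E,P} ∋ B.
{D}: M⊥B given {D} in G with M→· removed — back-door holds.

M→B: minimal back-door set {D}.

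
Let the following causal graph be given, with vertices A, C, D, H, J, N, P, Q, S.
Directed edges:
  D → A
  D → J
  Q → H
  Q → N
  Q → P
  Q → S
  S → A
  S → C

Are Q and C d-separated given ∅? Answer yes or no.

Bayes-Ball from Q | ∅ reaches {A,C,H,N,P,S}.
C ∈ reach(Q|∅) ⇒ Q ⊥̸ C | ∅.

No — Q and C are d-connected given ∅.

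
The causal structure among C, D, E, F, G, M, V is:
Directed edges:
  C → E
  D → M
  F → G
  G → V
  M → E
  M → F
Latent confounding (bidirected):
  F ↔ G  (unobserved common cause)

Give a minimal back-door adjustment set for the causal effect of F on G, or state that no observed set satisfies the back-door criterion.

desc(F)\{F}={G,V}; candidates ⊆ {C,D,E,M}.
F↔G: latent back-door arc(s) into F.
size 0: {}; under {} F still reaches {D,E,G,M,V} ∋ G.
size 1: {C}, {D}, {E} …(+1); under {C} F still reaches {D,E,G,M,V} ∋ G.
size 2: {C,D}, {C,E}, {C,M} …(+3); under {C,D} F still reaches {E,G,M,V} ∋ G.
F↔G cannot be blocked by any observed set — no back-door set.

F→G: no observed back-door set.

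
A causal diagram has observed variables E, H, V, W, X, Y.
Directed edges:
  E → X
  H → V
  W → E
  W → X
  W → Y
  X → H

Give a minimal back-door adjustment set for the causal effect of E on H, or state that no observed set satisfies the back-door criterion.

E→H: minimal back-door set {W}.

desc(E)\{E}={H,V,X}; candidates ⊆ {W,Y}.
size 0: {}; under {} E still reaches {H,V,W,X,Y} ∋ H.
{W}: E⊥H given {W} in G with E→· removed — back-door holds.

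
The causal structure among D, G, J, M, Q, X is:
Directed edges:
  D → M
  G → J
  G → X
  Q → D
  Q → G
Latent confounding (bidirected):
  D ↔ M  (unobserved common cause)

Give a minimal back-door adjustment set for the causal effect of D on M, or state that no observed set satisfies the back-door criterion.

D→M: no observed back-door set.

desc(D)\{D}={M}; candidates ⊆ {G,J,Q,X}.
D↔M: latent back-door arc(s) into D.
size 0: {}; under {} D still reaches {G,J,M,Q,X} ∋ M.
size 1: {G}, {J}, {Q} …(+1); under {G} D still reaches {M,Q} ∋ M.
size 2: {G,J}, {G,Q}, {G,X} …(+3); under {G,J} D still reaches {M,Q} ∋ M.
D↔M cannot be blocked by any observed set — no back-door set.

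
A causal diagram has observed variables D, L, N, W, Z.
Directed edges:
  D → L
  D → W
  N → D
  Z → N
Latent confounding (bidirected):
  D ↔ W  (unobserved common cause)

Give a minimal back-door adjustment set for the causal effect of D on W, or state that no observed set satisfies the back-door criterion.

D→W: no observed back-door set.

desc(D)\{D}={L,W}; candidates ⊆ {N,Z}.
D↔W: latent back-door arc(s) into D.
size 0: {}; under {} D still reaches {N,W,Z} ∋ W.
size 1: {N}, {Z}; under {N} D still reaches {W} ∋ W.
size 2: {N,Z}; under {N,Z} D still reaches {W} ∋ W.
D↔W cannot be blocked by any observed set — no back-door set.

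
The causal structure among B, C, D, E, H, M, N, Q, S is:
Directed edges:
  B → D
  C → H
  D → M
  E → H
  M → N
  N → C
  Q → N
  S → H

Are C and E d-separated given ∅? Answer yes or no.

Yes — C ⊥ E | ∅.

Bayes-Ball from C | ∅ reaches {B,D,H,M,N,Q}.
E ∉ reach(C|∅) ⇒ C ⊥ E | ∅.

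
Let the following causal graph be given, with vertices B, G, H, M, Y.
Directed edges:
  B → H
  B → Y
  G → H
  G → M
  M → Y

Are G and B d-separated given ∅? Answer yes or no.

Bayes-Ball from G | ∅ reaches {H,M,Y}.
B ∉ reach(G|∅) ⇒ G ⊥ B | ∅.

Yes — G ⊥ B | ∅.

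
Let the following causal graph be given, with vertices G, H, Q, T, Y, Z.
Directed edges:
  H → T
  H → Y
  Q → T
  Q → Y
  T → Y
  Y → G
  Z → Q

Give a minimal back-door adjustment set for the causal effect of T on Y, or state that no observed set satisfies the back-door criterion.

T→Y: minimal back-door set {H, Q}.

desc(T)\{T}={G,Y}; candidates ⊆ {H,Q,Z}.
size 0: {}; under {} T still reaches {G,H,Q,Y,Z} ∋ Y.
size 1: {H}, {Q}, {Z}; under {H} T still reaches {G,Q,Y,Z} ∋ Y.
{H,Q}: T⊥Y given {H,Q} in G with T→· removed — back-door holds.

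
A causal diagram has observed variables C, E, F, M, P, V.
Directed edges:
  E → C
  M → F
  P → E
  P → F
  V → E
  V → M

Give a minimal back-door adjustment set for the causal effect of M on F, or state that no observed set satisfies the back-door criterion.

M→F: minimal back-door set ∅.

desc(M)\{M}={F}; candidates ⊆ {C,E,P,V}.
∅: M⊥F given ∅ in G with M→· removed — back-door holds.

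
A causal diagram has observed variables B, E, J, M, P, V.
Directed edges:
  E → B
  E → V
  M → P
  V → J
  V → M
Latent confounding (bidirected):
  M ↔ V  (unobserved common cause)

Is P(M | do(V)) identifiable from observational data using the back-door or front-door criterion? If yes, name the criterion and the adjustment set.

P(M|do(V)): not identifiable (no BD/FD set).

desc(V)\{V}={J,M,P}; candidates ⊆ {B,E}.
V↔M: latent back-door arc(s) into V.
size 0: {}; under {} V still reaches {B,E,M,P} ∋ M.
size 1: {B}, {E}; under {B} V still reaches {E,M,P} ∋ M.
size 2: {B,E}; under {B,E} V still reaches {M,P} ∋ M.
V↔M cannot be blocked by any observed set — no back-door set.
No mediator lies on a directed V→…→M path.
Neither criterion identifies P(M|do(V)) in this graph.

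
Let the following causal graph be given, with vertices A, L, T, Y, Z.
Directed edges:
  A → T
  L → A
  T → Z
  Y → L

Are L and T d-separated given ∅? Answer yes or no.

Bayes-Ball from L | ∅ reaches {A,T,Y,Z}.
T ∈ reach(L|∅) ⇒ L ⊥̸ T | ∅.

No — L and T are d-connected given ∅.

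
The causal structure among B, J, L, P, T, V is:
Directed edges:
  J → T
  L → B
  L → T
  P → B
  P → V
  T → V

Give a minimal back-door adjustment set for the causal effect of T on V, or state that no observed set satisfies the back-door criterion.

T→V: minimal back-door set ∅.

desc(T)\{T}={V}; candidates ⊆ {B,J,L,P}.
∅: T⊥V given ∅ in G with T→· removed — back-door holds.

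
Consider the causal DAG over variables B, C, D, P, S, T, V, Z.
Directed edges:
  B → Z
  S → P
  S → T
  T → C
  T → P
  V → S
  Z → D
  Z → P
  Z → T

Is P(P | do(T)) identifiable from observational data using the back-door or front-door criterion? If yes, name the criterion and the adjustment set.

desc(T)\{T}={C,P}; candidates ⊆ {B,D,S,V,Z}.
size 0: {}; under {} T still reaches {B,D,P,S,V,Z} ∋ P.
size 1: {B}, {D}, {S} …(+2); under {B} T still reaches {D,P,S,V,Z} ∋ P.
{S,Z}: T⊥P given {S,Z} in G with T→· removed — back-door holds.
P(P|do(T)) = Σ_{S,Z} P(P|T,S,Z)·P(S,Z).

P(P|do(T)): backdoor, adjust for {S, Z}.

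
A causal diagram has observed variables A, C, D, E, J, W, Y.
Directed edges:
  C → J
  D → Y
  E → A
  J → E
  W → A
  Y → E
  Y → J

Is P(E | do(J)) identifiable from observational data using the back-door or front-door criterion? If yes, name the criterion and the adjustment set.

desc(J)\{J}={A,E}; candidates ⊆ {C,D,W,Y}.
size 0: {}; under {} J still reaches {A,C,D,E,Y} ∋ E.
{Y}: J⊥E given {Y} in G with J→· removed — back-door holds.
P(E|do(J)) = Σ_{Y} P(E|J,Y)·P(Y).

P(E|do(J)): backdoor, adjust for {Y}.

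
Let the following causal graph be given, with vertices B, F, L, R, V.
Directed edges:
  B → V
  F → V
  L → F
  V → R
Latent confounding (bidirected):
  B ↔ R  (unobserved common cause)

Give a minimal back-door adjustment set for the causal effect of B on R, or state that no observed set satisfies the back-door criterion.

desc(B)\{B}={R,V}; candidates ⊆ {F,L}.
B↔R: latent back-door arc(s) into B.
size 0: {}; under {} B still reaches {R} ∋ R.
size 1: {F}, {L}; under {F} B still reaches {R} ∋ R.
size 2: {F,L}; under {F,L} B still reaches {R} ∋ R.
B↔R cannot be blocked by any observed set — no back-door set.

B→R: no observed back-door set.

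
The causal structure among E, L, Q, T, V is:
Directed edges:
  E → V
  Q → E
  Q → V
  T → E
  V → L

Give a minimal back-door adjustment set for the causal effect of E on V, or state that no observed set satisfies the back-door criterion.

desc(E)\{E}={L,V}; candidates ⊆ {Q,T}.
size 0: {}; under {} E still reaches {L,Q,T,V} ∋ V.
{Q}: E⊥V given {Q} in G with E→· removed — back-door holds.

E→V: minimal back-door set {Q}.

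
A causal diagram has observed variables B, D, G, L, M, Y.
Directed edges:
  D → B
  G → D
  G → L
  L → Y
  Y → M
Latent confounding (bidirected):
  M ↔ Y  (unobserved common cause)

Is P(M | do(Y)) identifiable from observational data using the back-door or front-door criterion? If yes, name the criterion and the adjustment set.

desc(Y)\{Y}={M}; candidates ⊆ {B,D,G,L}.
Y↔M: latent back-door arc(s) into Y.
size 0: {}; under {} Y still reaches {B,D,G,L,M} ∋ M.
size 1: {B}, {D}, {G} …(+1); under {B} Y still reaches {D,G,L,M} ∋ M.
size 2: {B,D}, {B,G}, {B,L} …(+3); under {B,D} Y still reaches {G,L,M} ∋ M.
Y↔M cannot be blocked by any observed set — no back-door set.
No mediator lies on a directed Y→…→M path.
Neither criterion identifies P(M|do(Y)) in this graph.

P(M|do(Y)): not identifiable (no BD/FD set).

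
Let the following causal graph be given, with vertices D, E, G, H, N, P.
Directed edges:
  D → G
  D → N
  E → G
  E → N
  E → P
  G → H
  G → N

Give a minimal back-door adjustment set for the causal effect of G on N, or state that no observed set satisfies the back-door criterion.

G→N: minimal back-door set {D, E}.

desc(G)\{G}={H,N}; candidates ⊆ {D,E,P}.
size 0: {}; under {} G still reaches {D,E,N,P} ∋ N.
size 1: {D}, {E}, {P}; under {D} G still reaches {E,N,P} ∋ N.
{D,E}: G⊥N given {D,E} in G with G→· removed — back-door holds.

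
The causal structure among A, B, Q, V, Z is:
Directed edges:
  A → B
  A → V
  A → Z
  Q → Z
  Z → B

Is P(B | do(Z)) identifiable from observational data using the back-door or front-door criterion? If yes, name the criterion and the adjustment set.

P(B|do(Z)): backdoor, adjust for {A}.

desc(Z)\{Z}={B}; candidates ⊆ {A,Q,V}.
size 0: {}; under {} Z still reaches {A,B,Q,V} ∋ B.
{A}: Z⊥B given {A} in G with Z→· removed — back-door holds.
P(B|do(Z)) = Σ_{A} P(B|Z,A)·P(A).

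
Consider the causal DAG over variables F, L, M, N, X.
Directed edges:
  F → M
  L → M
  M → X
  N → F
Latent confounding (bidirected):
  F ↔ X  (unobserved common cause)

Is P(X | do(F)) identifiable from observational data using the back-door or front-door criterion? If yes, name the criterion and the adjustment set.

desc(F)\{F}={M,X}; candidates ⊆ {L,N}.
F↔X: latent back-door arc(s) into F.
size 0: {}; under {} F still reaches {N,X} ∋ X.
size 1: {L}, {N}; under {L} F still reaches {N,X} ∋ X.
size 2: {L,N}; under {L,N} F still reaches {X} ∋ X.
F↔X cannot be blocked by any observed set — no back-door set.
{M}: (i) intercepts every directed F→X path; (ii) no back-door F→{M}; (iii) {F} blocks every back-door {M}→X. Front-door holds.
P(X|do(F)) = Σ_{M} P(M|F) Σ_{F'} P(X|M,F')P(F').

P(X|do(F)): frontdoor, adjust for {M}.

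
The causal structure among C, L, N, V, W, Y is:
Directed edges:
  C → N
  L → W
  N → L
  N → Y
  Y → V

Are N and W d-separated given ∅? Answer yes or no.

Bayes-Ball from N | ∅ reaches {C,L,V,W,Y}.
W ∈ reach(N|∅) ⇒ N ⊥̸ W | ∅.

No — N and W are d-connected given ∅.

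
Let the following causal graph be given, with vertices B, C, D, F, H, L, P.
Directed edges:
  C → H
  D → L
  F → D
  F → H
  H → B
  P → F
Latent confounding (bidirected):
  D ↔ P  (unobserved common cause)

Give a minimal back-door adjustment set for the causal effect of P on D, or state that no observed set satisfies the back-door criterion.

P→D: no observed back-door set.

desc(P)\{P}={B,D,F,H,L}; candidates ⊆ {C}.
P↔D: latent back-door arc(s) into P.
size 0: {}; under {} P still reaches {D,L} ∋ D.
size 1: {C}; under {C} P still reaches {D,L} ∋ D.
P↔D cannot be blocked by any observed set — no back-door set.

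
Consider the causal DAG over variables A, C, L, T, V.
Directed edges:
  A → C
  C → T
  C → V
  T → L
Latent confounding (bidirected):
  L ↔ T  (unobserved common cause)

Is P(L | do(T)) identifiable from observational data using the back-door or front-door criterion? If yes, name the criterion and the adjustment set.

P(L|do(T)): not identifiable (no BD/FD set).

desc(T)\{T}={L}; candidates ⊆ {A,C,V}.
T↔L: latent back-door arc(s) into T.
size 0: {}; under {} T still reaches {A,C,L,V} ∋ L.
size 1: {A}, {C}, {V}; under {A} T still reaches {C,L,V} ∋ L.
size 2: {A,C}, {A,V}, {C,V}; under {A,C} T still reaches {L} ∋ L.
T↔L cannot be blocked by any observed set — no back-door set.
No mediator lies on a directed T→…→L path.
Neither criterion identifies P(L|do(T)) in this graph.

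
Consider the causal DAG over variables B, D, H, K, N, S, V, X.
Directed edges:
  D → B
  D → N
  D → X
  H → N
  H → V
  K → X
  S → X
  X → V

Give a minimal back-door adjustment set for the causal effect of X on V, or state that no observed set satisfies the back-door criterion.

X→V: minimal back-door set ∅.

desc(X)\{X}={V}; candidates ⊆ {B,D,H,K,N,S}.
∅: X⊥V given ∅ in G with X→· removed — back-door holds.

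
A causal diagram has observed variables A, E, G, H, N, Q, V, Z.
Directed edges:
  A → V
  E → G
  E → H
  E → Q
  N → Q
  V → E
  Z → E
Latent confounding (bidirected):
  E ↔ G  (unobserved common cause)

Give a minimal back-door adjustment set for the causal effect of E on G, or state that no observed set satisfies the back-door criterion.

E→G: no observed back-door set.

desc(E)\{E}={G,H,Q}; candidates ⊆ {A,N,V,Z}.
E↔G: latent back-door arc(s) into E.
size 0: {}; under {} E still reaches {A,G,V,Z} ∋ G.
size 1: {A}, {N}, {V} …(+1); under {A} E still reaches {G,V,Z} ∋ G.
size 2: {A,N}, {A,V}, {A,Z} …(+3); under {A,N} E still reaches {G,V,Z} ∋ G.
E↔G cannot be blocked by any observed set — no back-door set.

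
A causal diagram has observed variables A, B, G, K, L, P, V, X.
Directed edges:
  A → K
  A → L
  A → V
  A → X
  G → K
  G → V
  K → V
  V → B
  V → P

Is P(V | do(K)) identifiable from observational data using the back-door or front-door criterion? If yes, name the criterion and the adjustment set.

desc(K)\{K}={B,P,V}; candidates ⊆ {A,G,L,X}.
size 0: {}; under {} K still reaches {A,B,G,L,P,V,X} ∋ V.
size 1: {A}, {G}, {L} …(+1); under {A} K still reaches {B,G,P,V} ∋ V.
{A,G}: K⊥V given {A,G} in G with K→· removed — back-door holds.
P(V|do(K)) = Σ_{A,G} P(V|K,A,G)·P(A,G).

P(V|do(K)): backdoor, adjust for {A, G}.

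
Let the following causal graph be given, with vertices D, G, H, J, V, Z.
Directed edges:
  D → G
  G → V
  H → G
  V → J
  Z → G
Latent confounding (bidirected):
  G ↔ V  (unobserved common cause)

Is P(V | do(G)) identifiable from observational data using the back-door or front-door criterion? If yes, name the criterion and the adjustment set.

desc(G)\{G}={J,V}; candidates ⊆ {D,H,Z}.
G↔V: latent back-door arc(s) into G.
size 0: {}; under {} G still reaches {D,H,J,V,Z} ∋ V.
size 1: {D}, {H}, {Z}; under {D} G still reaches {H,J,V,Z} ∋ V.
size 2: {D,H}, {D,Z}, {H,Z}; under {D,H} G still reaches {J,V,Z} ∋ V.
G↔V cannot be blocked by any observed set — no back-door set.
No mediator lies on a directed G→…→V path.
Neither criterion identifies P(V|do(G)) in this graph.

P(V|do(G)): not identifiable (no BD/FD set).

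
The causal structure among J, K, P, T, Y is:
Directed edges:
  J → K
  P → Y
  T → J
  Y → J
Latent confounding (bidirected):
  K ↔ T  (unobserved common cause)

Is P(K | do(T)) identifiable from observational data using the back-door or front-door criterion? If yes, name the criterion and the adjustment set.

P(K|do(T)): frontdoor, adjust for {J}.

desc(T)\{T}={J,K}; candidates ⊆ {P,Y}.
T↔K: latent back-door arc(s) into T.
size 0: {}; under {} T still reaches {K} ∋ K.
size 1: {P}, {Y}; under {P} T still reaches {K} ∋ K.
size 2: {P,Y}; under {P,Y} T still reaches {K} ∋ K.
T↔K cannot be blocked by any observed set — no back-door set.
{J}: (i) intercepts every directed T→K path; (ii) no back-door T→{J}; (iii) {T} blocks every back-door {J}→K. Front-door holds.
P(K|do(T)) = Σ_{J} P(J|T) Σ_{T'} P(K|J,T')P(T').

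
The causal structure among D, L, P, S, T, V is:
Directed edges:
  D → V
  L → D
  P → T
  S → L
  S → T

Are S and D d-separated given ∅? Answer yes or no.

No — S and D are d-connected given ∅.

Bayes-Ball from S | ∅ reaches {D,L,T,V}.
D ∈ reach(S|∅) ⇒ S ⊥̸ D | ∅.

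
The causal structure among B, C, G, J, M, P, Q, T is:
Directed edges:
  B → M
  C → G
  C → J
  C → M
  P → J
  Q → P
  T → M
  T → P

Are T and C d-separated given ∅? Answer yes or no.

Yes — T ⊥ C | ∅.

Bayes-Ball from T | ∅ reaches {J,M,P}.
C ∉ reach(T|∅) ⇒ T ⊥ C | ∅.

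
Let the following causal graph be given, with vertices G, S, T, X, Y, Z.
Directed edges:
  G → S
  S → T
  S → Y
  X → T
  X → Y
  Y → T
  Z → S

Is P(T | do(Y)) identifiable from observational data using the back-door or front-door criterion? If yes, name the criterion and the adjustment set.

desc(Y)\{Y}={T}; candidates ⊆ {G,S,X,Z}.
size 0: {}; under {} Y still reaches {G,S,T,X,Z} ∋ T.
size 1: {G}, {S}, {X} …(+1); under {G} Y still reaches {S,T,X,Z} ∋ T.
{S,X}: Y⊥T given {S,X} in G with Y→· removed — back-door holds.
P(T|do(Y)) = Σ_{S,X} P(T|Y,S,X)·P(S,X).

P(T|do(Y)): backdoor, adjust for {S, X}.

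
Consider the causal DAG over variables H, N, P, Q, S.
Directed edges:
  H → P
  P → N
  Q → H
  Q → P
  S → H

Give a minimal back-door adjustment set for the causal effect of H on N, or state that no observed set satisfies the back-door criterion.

desc(H)\{H}={N,P}; candidates ⊆ {Q,S}.
size 0: {}; under {} H still reaches {N,P,Q,S} ∋ N.
{Q}: H⊥N given {Q} in G with H→· removed — back-door holds.

H→N: minimal back-door set {Q}.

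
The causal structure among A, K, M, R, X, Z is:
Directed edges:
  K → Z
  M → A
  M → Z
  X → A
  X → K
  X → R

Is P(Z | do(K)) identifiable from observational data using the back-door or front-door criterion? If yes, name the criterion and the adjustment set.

P(Z|do(K)): backdoor, adjust for ∅.

desc(K)\{K}={Z}; candidates ⊆ {A,M,R,X}.
∅: K⊥Z given ∅ in G with K→· removed — back-door holds.
P(Z|do(K)) = P(Z|K) — no adjustment needed.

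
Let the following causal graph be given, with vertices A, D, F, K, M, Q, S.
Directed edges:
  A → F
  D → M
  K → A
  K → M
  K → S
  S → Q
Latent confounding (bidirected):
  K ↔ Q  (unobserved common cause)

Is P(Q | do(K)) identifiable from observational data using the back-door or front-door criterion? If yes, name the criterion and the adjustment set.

P(Q|do(K)): frontdoor, adjust for {S}.

desc(K)\{K}={A,F,M,Q,S}; candidates ⊆ {D}.
K↔Q: latent back-door arc(s) into K.
size 0: {}; under {} K still reaches {Q} ∋ Q.
size 1: {D}; under {D} K still reaches {Q} ∋ Q.
K↔Q cannot be blocked by any observed set — no back-door set.
{S}: (i) intercepts every directed K→Q path; (ii) no back-door K→{S}; (iii) {K} blocks every back-door {S}→Q. Front-door holds.
P(Q|do(K)) = Σ_{S} P(S|K) Σ_{K'} P(Q|S,K')P(K').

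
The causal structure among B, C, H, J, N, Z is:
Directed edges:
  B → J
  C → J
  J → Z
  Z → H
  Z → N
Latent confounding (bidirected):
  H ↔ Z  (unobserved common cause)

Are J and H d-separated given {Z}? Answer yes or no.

No — J and H are d-connected given {Z}.

Bayes-Ball from J | {Z} reaches {B,C,H}.
H ∈ reach(J|{Z}) ⇒ J ⊥̸ H | {Z}.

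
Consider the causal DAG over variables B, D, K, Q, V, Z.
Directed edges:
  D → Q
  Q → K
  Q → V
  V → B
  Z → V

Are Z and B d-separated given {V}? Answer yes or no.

Yes — Z ⊥ B | {V}.

Bayes-Ball from Z | {V} reaches {D,K,Q}.
B ∉ reach(Z|{V}) ⇒ Z ⊥ B | {V}.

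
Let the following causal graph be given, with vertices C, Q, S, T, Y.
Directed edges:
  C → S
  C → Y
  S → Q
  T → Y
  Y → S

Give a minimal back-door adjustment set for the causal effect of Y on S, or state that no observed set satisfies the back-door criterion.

Y→S: minimal back-door set {C}.

desc(Y)\{Y}={Q,S}; candidates ⊆ {C,T}.
size 0: {}; under {} Y still reaches {C,Q,S,T} ∋ S.
{C}: Y⊥S given {C} in G with Y→· removed — back-door holds.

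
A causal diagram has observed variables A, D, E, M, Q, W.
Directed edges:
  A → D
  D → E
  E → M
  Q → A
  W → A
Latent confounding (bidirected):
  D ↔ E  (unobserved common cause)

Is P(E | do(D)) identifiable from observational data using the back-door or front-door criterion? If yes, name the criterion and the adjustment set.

desc(D)\{D}={E,M}; candidates ⊆ {A,Q,W}.
D↔E: latent back-door arc(s) into D.
size 0: {}; under {} D still reaches {A,E,M,Q,W} ∋ E.
size 1: {A}, {Q}, {W}; under {A} D still reaches {E,M} ∋ E.
size 2: {A,Q}, {A,W}, {Q,W}; under {A,Q} D still reaches {E,M} ∋ E.
D↔E cannot be blocked by any observed set — no back-door set.
No mediator lies on a directed D→…→E path.
Neither criterion identifies P(E|do(D)) in this graph.

P(E|do(D)): not identifiable (no BD/FD set).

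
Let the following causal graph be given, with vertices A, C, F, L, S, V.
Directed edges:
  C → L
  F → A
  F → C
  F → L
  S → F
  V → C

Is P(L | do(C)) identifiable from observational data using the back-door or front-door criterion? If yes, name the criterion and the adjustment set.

desc(C)\{C}={L}; candidates ⊆ {A,F,S,V}.
size 0: {}; under {} C still reaches {A,F,L,S,V} ∋ L.
{F}: C⊥L given {F} in G with C→· removed — back-door holds.
P(L|do(C)) = Σ_{F} P(L|C,F)·P(F).

P(L|do(C)): backdoor, adjust for {F}.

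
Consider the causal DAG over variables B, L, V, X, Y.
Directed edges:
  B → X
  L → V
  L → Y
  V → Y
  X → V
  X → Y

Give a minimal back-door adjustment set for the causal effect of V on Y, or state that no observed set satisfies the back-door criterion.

V→Y: minimal back-door set {L, X}.

desc(V)\{V}={Y}; candidates ⊆ {B,L,X}.
size 0: {}; under {} V still reaches {B,L,X,Y} ∋ Y.
size 1: {B}, {L}, {X}; under {B} V still reaches {L,X,Y} ∋ Y.
{L,X}: V⊥Y given {L,X} in G with V→· removed — back-door holds.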